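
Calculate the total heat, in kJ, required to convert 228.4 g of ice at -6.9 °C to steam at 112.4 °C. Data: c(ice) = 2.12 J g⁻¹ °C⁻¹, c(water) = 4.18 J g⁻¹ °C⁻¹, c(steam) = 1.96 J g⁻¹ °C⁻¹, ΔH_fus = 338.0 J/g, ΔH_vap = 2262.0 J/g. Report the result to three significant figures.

q = 698 kJ

q1 (heat ice -6.9→0.0 °C): 228.4 × 2.12 × 6.9 = 3341 J
q2 (melt at 0 °C): 228.4 × 338.0 = 77199 J
q3 (heat water 0.0→100.0 °C): 228.4 × 4.18 × 100.0 = 95471 J
q4 (vaporize at 100 °C): 228.4 × 2262.0 = 516641 J
q5 (heat steam 100.0→112.4 °C): 228.4 × 1.96 × 12.4 = 5551 J
Total: 3341 + 77199 + 95471 + 516641 + 5551 = 698203 J = 698 kJ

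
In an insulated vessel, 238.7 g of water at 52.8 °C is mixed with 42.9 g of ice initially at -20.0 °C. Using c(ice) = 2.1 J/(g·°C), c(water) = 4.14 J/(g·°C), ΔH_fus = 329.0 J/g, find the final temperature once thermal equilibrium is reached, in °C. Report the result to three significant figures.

T_f = 31.1 °C

Heat to bring ice to 0 °C and melt it: q₁ = 42.9×2.1×20.0 + 42.9×329.0 = 15916 J
Heat the water can supply cooling to 0 °C: 238.7×4.14×52.8 = 52177.9 J > q₁, so all ice melts.
Energy balance: 238.7×4.14×(52.8 − T) = 15916 + 42.9×4.14×(T − 0)
988.218(52.8 − T) = 15916 + 177.606 T
52177.9 − 15916 = 1165.824 T
T = 36261.9 / 1165.824 = 31.10 °C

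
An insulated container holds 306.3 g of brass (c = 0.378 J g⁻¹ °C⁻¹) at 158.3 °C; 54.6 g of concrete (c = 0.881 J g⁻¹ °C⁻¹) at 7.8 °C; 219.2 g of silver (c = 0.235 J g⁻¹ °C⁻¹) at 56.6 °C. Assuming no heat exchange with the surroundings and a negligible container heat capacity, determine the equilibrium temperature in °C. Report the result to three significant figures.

T_f = 100 °C

Σ mᵢcᵢ(T − Tᵢ) = 0  ⇒  T = Σ mᵢcᵢTᵢ / Σ mᵢcᵢ
Σ mᵢcᵢ = 306.3×0.378 + 54.6×0.881 + 219.2×0.235 = 215.3960
Σ mᵢcᵢTᵢ = 115.7814×158.3 + 48.1026×7.8 + 51.512×56.6 = 21619
T = 21619 / 215.3960 = 100.4 °C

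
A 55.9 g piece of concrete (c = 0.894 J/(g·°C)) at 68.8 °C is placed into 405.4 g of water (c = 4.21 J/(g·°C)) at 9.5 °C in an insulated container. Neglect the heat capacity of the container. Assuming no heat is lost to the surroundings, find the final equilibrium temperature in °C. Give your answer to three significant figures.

Heat lost by concrete = heat gained by water.
(55.9)(0.894)(68.8 − T) = (405.4)(4.21)(T − 9.5)
49.9746 (68.8 − T) = 1706.734 (T − 9.5)
3438.3 − 49.9746 T = 1706.734 T − 16214
19652.3 = 1756.7086 T
T = 11.19 °C

T_f = 11.2 °C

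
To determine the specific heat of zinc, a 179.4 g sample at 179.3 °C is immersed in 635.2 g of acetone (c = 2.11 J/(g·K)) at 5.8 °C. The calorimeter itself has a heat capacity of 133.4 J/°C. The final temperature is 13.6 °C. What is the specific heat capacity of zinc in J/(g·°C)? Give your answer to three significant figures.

c = 0.387 J/(g·°C)

q_gained = (635.2 × 2.11 + 133.4) × (13.6 − 5.8) = 11490 J
q_lost = 179.4 × c × (179.3 − 13.6) = 29726.58 c
Set equal: c = 11490 / 29726.58 = 0.387 J/(g·°C)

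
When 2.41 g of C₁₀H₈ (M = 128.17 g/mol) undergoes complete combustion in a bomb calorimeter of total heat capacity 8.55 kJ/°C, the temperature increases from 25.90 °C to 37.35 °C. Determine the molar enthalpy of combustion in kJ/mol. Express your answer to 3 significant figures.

ΔT = 37.35 − 25.90 = 11.45 °C
q_cal = C_cal × ΔT = 8.55 × 11.45 = 97.8975 kJ
n = 2.41 / 128.17 = 0.01880 mol
q_rxn = −q_cal = -97.8975 kJ
ΔH = -97.8975 / 0.01880 = -5207 kJ/mol

ΔH = -5210 kJ/mol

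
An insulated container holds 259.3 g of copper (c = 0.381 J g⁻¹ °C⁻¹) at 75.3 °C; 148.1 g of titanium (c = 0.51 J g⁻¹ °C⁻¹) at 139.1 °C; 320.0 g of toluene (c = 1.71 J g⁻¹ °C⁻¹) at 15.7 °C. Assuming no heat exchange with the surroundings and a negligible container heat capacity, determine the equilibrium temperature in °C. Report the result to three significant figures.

T_f = 36.8 °C

Σ mᵢcᵢ(T − Tᵢ) = 0  ⇒  T = Σ mᵢcᵢTᵢ / Σ mᵢcᵢ
Σ mᵢcᵢ = 259.3×0.381 + 148.1×0.51 + 320.0×1.71 = 721.5243
Σ mᵢcᵢTᵢ = 98.7933×75.3 + 75.531×139.1 + 547.2×15.7 = 26537
T = 26537 / 721.5243 = 36.78 °C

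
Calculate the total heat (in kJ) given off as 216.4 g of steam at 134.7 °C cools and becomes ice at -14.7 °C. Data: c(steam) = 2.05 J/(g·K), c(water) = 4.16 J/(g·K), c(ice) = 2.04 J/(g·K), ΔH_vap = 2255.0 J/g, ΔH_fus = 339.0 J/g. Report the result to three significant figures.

q1 (cool steam 134.7→100 °C): 216.4 × 2.05 × 34.7 = 15394 J
q2 (condense at 100 °C): 216.4 × 2255.0 = 487982 J
q3 (cool water 100→0 °C): 216.4 × 4.16 × 100.0 = 90022 J
q4 (freeze at 0 °C): 216.4 × 339.0 = 73360 J
q5 (cool ice 0→-14.7 °C): 216.4 × 2.04 × 14.7 = 6489 J
Total: 15394 + 487982 + 90022 + 73360 + 6489 = 673247 J = 673 kJ

q = 673 kJ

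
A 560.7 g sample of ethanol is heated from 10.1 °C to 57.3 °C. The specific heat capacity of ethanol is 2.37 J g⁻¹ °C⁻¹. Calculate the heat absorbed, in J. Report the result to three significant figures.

q = m c ΔT = 560.7 × 2.37 × (57.3 − 10.1)
q = 560.7 × 2.37 × 47.2 = 62720 J

q = 62700 J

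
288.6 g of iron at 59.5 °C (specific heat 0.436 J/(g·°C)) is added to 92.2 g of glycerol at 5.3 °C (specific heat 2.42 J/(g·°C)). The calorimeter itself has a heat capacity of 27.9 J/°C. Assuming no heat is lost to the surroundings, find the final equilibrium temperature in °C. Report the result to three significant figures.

Heat lost by iron = heat gained by glycerol + calorimeter.
(288.6)(0.436)(59.5 − T) = [(92.2)(2.42) + 27.9](T − 5.3)
125.8296 (59.5 − T) = 251.024 (T − 5.3)
7486.9 − 125.8296 T = 251.024 T − 1330.4
8817.3 = 376.8536 T
T = 23.40 °C

T_f = 23.4 °C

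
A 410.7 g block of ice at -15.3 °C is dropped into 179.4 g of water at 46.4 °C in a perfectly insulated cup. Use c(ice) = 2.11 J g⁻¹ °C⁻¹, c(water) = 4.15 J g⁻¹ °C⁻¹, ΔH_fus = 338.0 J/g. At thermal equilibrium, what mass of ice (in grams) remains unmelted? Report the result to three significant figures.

Heat to warm all ice to 0 °C: 410.7×2.11×15.3 = 13259 J
Heat released by water cooling to 0 °C: 179.4×4.15×46.4 = 34545 J
34545 J < 13259 + 410.7×338.0 = 152075.6 J, so not all ice melts; final T = 0 °C.
Heat left for melting: 34545 − 13259 = 21286 J
Mass melted = 21286 / 338.0 = 62.98 g
Ice remaining = 410.7 − 62.98 = 347.72 g

m_ice remaining = 348 g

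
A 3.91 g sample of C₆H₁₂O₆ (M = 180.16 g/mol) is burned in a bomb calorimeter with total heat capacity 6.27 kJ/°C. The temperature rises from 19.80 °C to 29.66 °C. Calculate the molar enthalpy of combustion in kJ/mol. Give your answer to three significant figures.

ΔH = -2850 kJ/mol

ΔT = 29.66 − 19.80 = 9.86 °C
q_cal = C_cal × ΔT = 6.27 × 9.86 = 61.8222 kJ
n = 3.91 / 180.16 = 0.02170 mol
q_rxn = −q_cal = -61.8222 kJ
ΔH = -61.8222 / 0.02170 = -2849 kJ/mol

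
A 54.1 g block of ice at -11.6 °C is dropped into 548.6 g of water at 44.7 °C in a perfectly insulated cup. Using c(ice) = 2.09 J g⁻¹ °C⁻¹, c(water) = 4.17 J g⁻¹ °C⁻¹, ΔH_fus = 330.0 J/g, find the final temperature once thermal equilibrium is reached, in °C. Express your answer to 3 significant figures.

Heat to bring ice to 0 °C and melt it: q₁ = 54.1×2.09×11.6 + 54.1×330.0 = 19165 J
Heat the water can supply cooling to 0 °C: 548.6×4.17×44.7 = 102258 J > q₁, so all ice melts.
Energy balance: 548.6×4.17×(44.7 − T) = 19165 + 54.1×4.17×(T − 0)
2287.662(44.7 − T) = 19165 + 225.597 T
102258 − 19165 = 2513.259 T
T = 83093 / 2513.259 = 33.06 °C

T_f = 33.1 °C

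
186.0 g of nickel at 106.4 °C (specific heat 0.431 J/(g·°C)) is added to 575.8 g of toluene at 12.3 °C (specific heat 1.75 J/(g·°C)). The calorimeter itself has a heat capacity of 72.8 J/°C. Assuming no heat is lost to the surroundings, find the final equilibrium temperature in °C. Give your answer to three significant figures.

Heat lost by nickel = heat gained by toluene + calorimeter.
(186.0)(0.431)(106.4 − T) = [(575.8)(1.75) + 72.8](T − 12.3)
80.166 (106.4 − T) = 1080.45 (T − 12.3)
8529.7 − 80.166 T = 1080.45 T − 13290
21819.7 = 1160.616 T
T = 18.80 °C

T_f = 18.8 °C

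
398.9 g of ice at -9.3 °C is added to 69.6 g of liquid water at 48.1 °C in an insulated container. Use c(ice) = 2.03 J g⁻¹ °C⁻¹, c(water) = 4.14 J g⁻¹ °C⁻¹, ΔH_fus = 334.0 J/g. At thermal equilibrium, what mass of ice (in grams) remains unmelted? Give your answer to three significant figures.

m_ice remaining = 380 g

Heat to warm all ice to 0 °C: 398.9×2.03×9.3 = 7530.8 J
Heat released by water cooling to 0 °C: 69.6×4.14×48.1 = 13860 J
13860 J < 7530.8 + 398.9×334.0 = 140763.4 J, so not all ice melts; final T = 0 °C.
Heat left for melting: 13860 − 7530.8 = 6329.2 J
Mass melted = 6329.2 / 334.0 = 18.95 g
Ice remaining = 398.9 − 18.95 = 379.95 g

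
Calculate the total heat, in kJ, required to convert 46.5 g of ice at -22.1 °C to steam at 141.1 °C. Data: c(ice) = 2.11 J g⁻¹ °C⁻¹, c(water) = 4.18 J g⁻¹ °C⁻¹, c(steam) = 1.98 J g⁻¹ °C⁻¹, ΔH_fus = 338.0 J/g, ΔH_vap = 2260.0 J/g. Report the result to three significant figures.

q = 146 kJ

q1 (heat ice -22.1→0.0 °C): 46.5 × 2.11 × 22.1 = 2168 J
q2 (melt at 0 °C): 46.5 × 338.0 = 15717 J
q3 (heat water 0.0→100.0 °C): 46.5 × 4.18 × 100.0 = 19437 J
q4 (vaporize at 100 °C): 46.5 × 2260.0 = 105090 J
q5 (heat steam 100.0→141.1 °C): 46.5 × 1.98 × 41.1 = 3784 J
Total: 2168 + 15717 + 19437 + 105090 + 3784 = 146196 J = 146 kJ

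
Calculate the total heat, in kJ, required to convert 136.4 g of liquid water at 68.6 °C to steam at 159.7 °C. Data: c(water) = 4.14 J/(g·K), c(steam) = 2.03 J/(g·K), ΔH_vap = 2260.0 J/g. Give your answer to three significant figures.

q = 343 kJ

q1 (heat water 68.6→100.0 °C): 136.4 × 4.14 × 31.4 = 17731 J
q2 (vaporize at 100 °C): 136.4 × 2260.0 = 308264 J
q3 (heat steam 100.0→159.7 °C): 136.4 × 2.03 × 59.7 = 16530 J
Total: 17731 + 308264 + 16530 = 342525 J = 343 kJ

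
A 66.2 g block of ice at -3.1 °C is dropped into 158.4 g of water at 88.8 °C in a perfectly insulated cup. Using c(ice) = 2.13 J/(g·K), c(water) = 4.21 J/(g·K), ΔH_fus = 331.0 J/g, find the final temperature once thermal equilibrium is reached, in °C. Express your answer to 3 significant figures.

Heat to bring ice to 0 °C and melt it: q₁ = 66.2×2.13×3.1 + 66.2×331.0 = 22349 J
Heat the water can supply cooling to 0 °C: 158.4×4.21×88.8 = 59217.5 J > q₁, so all ice melts.
Energy balance: 158.4×4.21×(88.8 − T) = 22349 + 66.2×4.21×(T − 0)
666.864(88.8 − T) = 22349 + 278.702 T
59217.5 − 22349 = 945.566 T
T = 36868.5 / 945.566 = 38.99 °C

T_f = 39.0 °C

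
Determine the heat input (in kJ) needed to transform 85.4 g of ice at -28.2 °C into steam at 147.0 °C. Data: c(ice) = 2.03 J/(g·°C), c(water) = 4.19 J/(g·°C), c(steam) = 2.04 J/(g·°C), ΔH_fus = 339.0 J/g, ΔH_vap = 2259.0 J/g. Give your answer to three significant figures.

q = 271 kJ

q1 (heat ice -28.2→0.0 °C): 85.4 × 2.03 × 28.2 = 4889 J
q2 (melt at 0 °C): 85.4 × 339.0 = 28951 J
q3 (heat water 0.0→100.0 °C): 85.4 × 4.19 × 100.0 = 35783 J
q4 (vaporize at 100 °C): 85.4 × 2259.0 = 192919 J
q5 (heat steam 100.0→147.0 °C): 85.4 × 2.04 × 47.0 = 8188 J
Total: 4889 + 28951 + 35783 + 192919 + 8188 = 270730 J = 271 kJ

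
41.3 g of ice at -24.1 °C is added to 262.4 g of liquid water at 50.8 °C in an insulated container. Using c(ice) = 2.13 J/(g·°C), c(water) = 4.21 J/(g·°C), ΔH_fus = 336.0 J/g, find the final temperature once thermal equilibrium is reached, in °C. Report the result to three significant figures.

Heat to bring ice to 0 °C and melt it: q₁ = 41.3×2.13×24.1 + 41.3×336.0 = 15997 J
Heat the water can supply cooling to 0 °C: 262.4×4.21×50.8 = 56119.0 J > q₁, so all ice melts.
Energy balance: 262.4×4.21×(50.8 − T) = 15997 + 41.3×4.21×(T − 0)
1104.704(50.8 − T) = 15997 + 173.873 T
56119.0 − 15997 = 1278.577 T
T = 40122.0 / 1278.577 = 31.38 °C

T_f = 31.4 °C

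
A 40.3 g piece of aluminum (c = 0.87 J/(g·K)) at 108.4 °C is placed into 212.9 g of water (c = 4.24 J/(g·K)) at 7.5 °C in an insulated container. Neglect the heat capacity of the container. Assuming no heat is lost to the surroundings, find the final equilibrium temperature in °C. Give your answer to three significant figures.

Heat lost by aluminum = heat gained by water.
(40.3)(0.87)(108.4 − T) = (212.9)(4.24)(T − 7.5)
35.061 (108.4 − T) = 902.696 (T − 7.5)
3800.6 − 35.061 T = 902.696 T − 6770.2
10570.8 = 937.757 T
T = 11.27 °C

T_f = 11.3 °C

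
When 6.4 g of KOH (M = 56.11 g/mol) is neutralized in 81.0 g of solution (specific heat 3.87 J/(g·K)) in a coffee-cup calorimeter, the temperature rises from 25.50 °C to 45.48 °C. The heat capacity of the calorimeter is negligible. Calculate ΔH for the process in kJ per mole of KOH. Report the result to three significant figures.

|ΔT| = |45.48 − 25.50| = 19.98 °C
|q_surr| = (81.0 × 3.87) × 19.98 = 313.47 × 19.98 = 6263 J
n(KOH) = 6.4 / 56.11 = 0.1141 mol
Temperature rose, so q_rxn = −|q_surr| = -6.263 kJ
ΔH = q_rxn / n = -54.89 kJ/mol

ΔH = -54.9 kJ/mol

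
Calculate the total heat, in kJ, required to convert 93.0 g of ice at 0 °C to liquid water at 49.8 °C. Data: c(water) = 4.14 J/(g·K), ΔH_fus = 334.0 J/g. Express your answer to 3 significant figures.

q1 (melt at 0 °C): 93.0 × 334.0 = 31062 J
q2 (heat water 0.0→49.8 °C): 93.0 × 4.14 × 49.8 = 19174 J
Total: 31062 + 19174 = 50236 J = 50.2 kJ

q = 50.2 kJ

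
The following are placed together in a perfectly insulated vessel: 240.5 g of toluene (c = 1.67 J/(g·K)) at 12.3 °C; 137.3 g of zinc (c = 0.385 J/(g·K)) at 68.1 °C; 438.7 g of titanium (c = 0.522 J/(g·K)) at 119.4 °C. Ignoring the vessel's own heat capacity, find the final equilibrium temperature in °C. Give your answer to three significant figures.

Σ mᵢcᵢ(T − Tᵢ) = 0  ⇒  T = Σ mᵢcᵢTᵢ / Σ mᵢcᵢ
Σ mᵢcᵢ = 240.5×1.67 + 137.3×0.385 + 438.7×0.522 = 683.4969
Σ mᵢcᵢTᵢ = 401.635×12.3 + 52.8605×68.1 + 229.0014×119.4 = 35883
T = 35883 / 683.4969 = 52.50 °C

T_f = 52.5 °C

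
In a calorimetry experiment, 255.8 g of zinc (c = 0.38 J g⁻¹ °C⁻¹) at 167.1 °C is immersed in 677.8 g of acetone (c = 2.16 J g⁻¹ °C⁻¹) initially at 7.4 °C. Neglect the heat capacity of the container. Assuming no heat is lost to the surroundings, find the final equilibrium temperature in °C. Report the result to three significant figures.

Heat lost by zinc = heat gained by acetone.
(255.8)(0.38)(167.1 − T) = (677.8)(2.16)(T − 7.4)
97.204 (167.1 − T) = 1464.048 (T − 7.4)
16243 − 97.204 T = 1464.048 T − 10834
27077 = 1561.252 T
T = 17.34 °C

T_f = 17.3 °C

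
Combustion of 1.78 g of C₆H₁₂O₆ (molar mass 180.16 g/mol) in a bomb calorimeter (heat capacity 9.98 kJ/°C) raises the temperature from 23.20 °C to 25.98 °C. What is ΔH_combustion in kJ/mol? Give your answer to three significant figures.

ΔT = 25.98 − 23.20 = 2.78 °C
q_cal = C_cal × ΔT = 9.98 × 2.78 = 27.7444 kJ
n = 1.78 / 180.16 = 0.009880 mol
q_rxn = −q_cal = -27.7444 kJ
ΔH = -27.7444 / 0.009880 = -2808 kJ/mol

ΔH = -2810 kJ/mol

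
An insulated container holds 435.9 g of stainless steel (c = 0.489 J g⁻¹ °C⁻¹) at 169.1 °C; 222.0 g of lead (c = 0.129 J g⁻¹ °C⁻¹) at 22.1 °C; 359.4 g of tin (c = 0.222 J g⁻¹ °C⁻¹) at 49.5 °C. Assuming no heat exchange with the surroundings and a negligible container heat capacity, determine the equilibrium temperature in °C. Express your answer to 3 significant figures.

T_f = 126 °C

Σ mᵢcᵢ(T − Tᵢ) = 0  ⇒  T = Σ mᵢcᵢTᵢ / Σ mᵢcᵢ
Σ mᵢcᵢ = 435.9×0.489 + 222.0×0.129 + 359.4×0.222 = 321.5799
Σ mᵢcᵢTᵢ = 213.1551×169.1 + 28.638×22.1 + 79.7868×49.5 = 40627
T = 40627 / 321.5799 = 126.3 °C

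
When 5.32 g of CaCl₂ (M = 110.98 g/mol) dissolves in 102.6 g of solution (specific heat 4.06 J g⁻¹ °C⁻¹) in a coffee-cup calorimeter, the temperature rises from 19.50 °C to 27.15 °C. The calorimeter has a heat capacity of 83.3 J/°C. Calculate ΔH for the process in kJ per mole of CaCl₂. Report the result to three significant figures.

|ΔT| = |27.15 − 19.50| = 7.65 °C
|q_surr| = (102.6 × 4.06 + 83.3) × 7.65 = 499.856 × 7.65 = 3824 J
n(CaCl₂) = 5.32 / 110.98 = 0.04794 mol
Temperature rose, so q_rxn = −|q_surr| = -3.824 kJ
ΔH = q_rxn / n = -79.77 kJ/mol

ΔH = -79.8 kJ/mol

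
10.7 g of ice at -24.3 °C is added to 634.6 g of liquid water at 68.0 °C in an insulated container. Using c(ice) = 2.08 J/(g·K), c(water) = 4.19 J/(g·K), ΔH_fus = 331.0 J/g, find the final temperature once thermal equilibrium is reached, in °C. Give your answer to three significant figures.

T_f = 65.4 °C

Heat to bring ice to 0 °C and melt it: q₁ = 10.7×2.08×24.3 + 10.7×331.0 = 4082.5 J
Heat the water can supply cooling to 0 °C: 634.6×4.19×68.0 = 180810 J > q₁, so all ice melts.
Energy balance: 634.6×4.19×(68.0 − T) = 4082.5 + 10.7×4.19×(T − 0)
2658.974(68.0 − T) = 4082.5 + 44.833 T
180810 − 4082.5 = 2703.807 T
T = 176727.5 / 2703.807 = 65.36 °C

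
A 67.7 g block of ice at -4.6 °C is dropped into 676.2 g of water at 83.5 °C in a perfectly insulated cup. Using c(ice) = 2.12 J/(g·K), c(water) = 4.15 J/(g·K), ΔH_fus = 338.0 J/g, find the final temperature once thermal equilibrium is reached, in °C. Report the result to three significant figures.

T_f = 68.3 °C

Heat to bring ice to 0 °C and melt it: q₁ = 67.7×2.12×4.6 + 67.7×338.0 = 23543 J
Heat the water can supply cooling to 0 °C: 676.2×4.15×83.5 = 234320 J > q₁, so all ice melts.
Energy balance: 676.2×4.15×(83.5 − T) = 23543 + 67.7×4.15×(T − 0)
2806.23(83.5 − T) = 23543 + 280.955 T
234320 − 23543 = 3087.185 T
T = 210777 / 3087.185 = 68.27 °C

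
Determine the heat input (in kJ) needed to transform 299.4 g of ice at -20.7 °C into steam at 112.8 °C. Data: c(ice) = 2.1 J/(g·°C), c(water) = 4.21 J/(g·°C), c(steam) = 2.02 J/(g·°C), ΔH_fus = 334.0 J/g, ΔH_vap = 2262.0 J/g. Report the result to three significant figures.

q1 (heat ice -20.7→0.0 °C): 299.4 × 2.1 × 20.7 = 13015 J
q2 (melt at 0 °C): 299.4 × 334.0 = 100000 J
q3 (heat water 0.0→100.0 °C): 299.4 × 4.21 × 100.0 = 126047 J
q4 (vaporize at 100 °C): 299.4 × 2262.0 = 677243 J
q5 (heat steam 100.0→112.8 °C): 299.4 × 2.02 × 12.8 = 7741 J
Total: 13015 + 100000 + 126047 + 677243 + 7741 = 924046 J = 924 kJ

q = 924 kJ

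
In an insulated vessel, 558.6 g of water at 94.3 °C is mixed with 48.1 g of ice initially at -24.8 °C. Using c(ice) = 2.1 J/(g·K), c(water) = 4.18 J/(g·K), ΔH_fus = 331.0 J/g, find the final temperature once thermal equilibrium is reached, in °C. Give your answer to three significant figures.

T_f = 79.6 °C

Heat to bring ice to 0 °C and melt it: q₁ = 48.1×2.1×24.8 + 48.1×331.0 = 18426 J
Heat the water can supply cooling to 0 °C: 558.6×4.18×94.3 = 220186 J > q₁, so all ice melts.
Energy balance: 558.6×4.18×(94.3 − T) = 18426 + 48.1×4.18×(T − 0)
2334.948(94.3 − T) = 18426 + 201.058 T
220186 − 18426 = 2536.006 T
T = 201760 / 2536.006 = 79.56 °C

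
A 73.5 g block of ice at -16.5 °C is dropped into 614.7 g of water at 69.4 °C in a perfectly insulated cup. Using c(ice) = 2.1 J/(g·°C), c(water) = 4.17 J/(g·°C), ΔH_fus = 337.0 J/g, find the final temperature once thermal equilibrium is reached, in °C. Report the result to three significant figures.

Heat to bring ice to 0 °C and melt it: q₁ = 73.5×2.1×16.5 + 73.5×337.0 = 27316 J
Heat the water can supply cooling to 0 °C: 614.7×4.17×69.4 = 177893 J > q₁, so all ice melts.
Energy balance: 614.7×4.17×(69.4 − T) = 27316 + 73.5×4.17×(T − 0)
2563.299(69.4 − T) = 27316 + 306.495 T
177893 − 27316 = 2869.794 T
T = 150577 / 2869.794 = 52.47 °C

T_f = 52.5 °C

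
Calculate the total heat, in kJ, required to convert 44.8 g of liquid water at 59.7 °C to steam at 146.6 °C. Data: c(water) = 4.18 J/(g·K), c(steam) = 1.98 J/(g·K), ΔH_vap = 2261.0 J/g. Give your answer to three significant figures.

q1 (heat water 59.7→100.0 °C): 44.8 × 4.18 × 40.3 = 7547 J
q2 (vaporize at 100 °C): 44.8 × 2261.0 = 101293 J
q3 (heat steam 100.0→146.6 °C): 44.8 × 1.98 × 46.6 = 4134 J
Total: 7547 + 101293 + 4134 = 112974 J = 113 kJ

q = 113 kJ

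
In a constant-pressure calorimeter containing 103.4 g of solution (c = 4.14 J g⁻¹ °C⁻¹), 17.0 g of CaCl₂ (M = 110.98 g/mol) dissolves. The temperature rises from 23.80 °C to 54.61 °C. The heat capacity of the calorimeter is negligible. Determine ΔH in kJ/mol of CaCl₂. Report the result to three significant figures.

ΔH = -86.1 kJ/mol

|ΔT| = |54.61 − 23.80| = 30.81 °C
|q_surr| = (103.4 × 4.14) × 30.81 = 428.076 × 30.81 = 13190 J
n(CaCl₂) = 17.0 / 110.98 = 0.1532 mol
Temperature rose, so q_rxn = −|q_surr| = -13.19 kJ
ΔH = q_rxn / n = -86.10 kJ/mol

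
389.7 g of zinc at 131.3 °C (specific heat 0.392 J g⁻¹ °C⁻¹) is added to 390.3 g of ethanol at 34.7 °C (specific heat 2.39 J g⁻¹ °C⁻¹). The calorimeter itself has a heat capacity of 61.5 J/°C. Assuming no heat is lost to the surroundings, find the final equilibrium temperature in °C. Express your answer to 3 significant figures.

T_f = 47.6 °C

Heat lost by zinc = heat gained by ethanol + calorimeter.
(389.7)(0.392)(131.3 − T) = [(390.3)(2.39) + 61.5](T − 34.7)
152.7624 (131.3 − T) = 994.317 (T − 34.7)
20058 − 152.7624 T = 994.317 T − 34503
54561 = 1147.0794 T
T = 47.57 °C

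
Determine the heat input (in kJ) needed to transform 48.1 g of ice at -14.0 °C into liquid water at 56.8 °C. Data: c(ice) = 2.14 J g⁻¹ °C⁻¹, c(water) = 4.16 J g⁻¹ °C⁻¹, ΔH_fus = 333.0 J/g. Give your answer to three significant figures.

q = 28.8 kJ

q1 (heat ice -14.0→0.0 °C): 48.1 × 2.14 × 14.0 = 1441 J
q2 (melt at 0 °C): 48.1 × 333.0 = 16017 J
q3 (heat water 0.0→56.8 °C): 48.1 × 4.16 × 56.8 = 11365 J
Total: 1441 + 16017 + 11365 = 28823 J = 28.8 kJ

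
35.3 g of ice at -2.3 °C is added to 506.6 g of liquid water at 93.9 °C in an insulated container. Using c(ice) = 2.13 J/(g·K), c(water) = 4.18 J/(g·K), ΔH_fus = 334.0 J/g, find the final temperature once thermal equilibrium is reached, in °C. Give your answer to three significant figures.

T_f = 82.5 °C

Heat to bring ice to 0 °C and melt it: q₁ = 35.3×2.13×2.3 + 35.3×334.0 = 11963 J
Heat the water can supply cooling to 0 °C: 506.6×4.18×93.9 = 198842 J > q₁, so all ice melts.
Energy balance: 506.6×4.18×(93.9 − T) = 11963 + 35.3×4.18×(T − 0)
2117.588(93.9 − T) = 11963 + 147.554 T
198842 − 11963 = 2265.142 T
T = 186879 / 2265.142 = 82.50 °C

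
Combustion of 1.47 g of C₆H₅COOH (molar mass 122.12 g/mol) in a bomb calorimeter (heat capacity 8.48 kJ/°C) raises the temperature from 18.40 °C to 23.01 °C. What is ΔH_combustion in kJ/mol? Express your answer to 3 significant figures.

ΔT = 23.01 − 18.40 = 4.61 °C
q_cal = C_cal × ΔT = 8.48 × 4.61 = 39.0928 kJ
n = 1.47 / 122.12 = 0.01204 mol
q_rxn = −q_cal = -39.0928 kJ
ΔH = -39.0928 / 0.01204 = -3247 kJ/mol

ΔH = -3250 kJ/mol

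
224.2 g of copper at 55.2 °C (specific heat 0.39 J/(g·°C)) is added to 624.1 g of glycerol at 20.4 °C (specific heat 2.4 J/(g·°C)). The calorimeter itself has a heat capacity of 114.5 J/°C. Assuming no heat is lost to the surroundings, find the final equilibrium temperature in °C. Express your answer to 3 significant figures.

T_f = 22.2 °C

Heat lost by copper = heat gained by glycerol + calorimeter.
(224.2)(0.39)(55.2 − T) = [(624.1)(2.4) + 114.5](T − 20.4)
87.438 (55.2 − T) = 1612.34 (T − 20.4)
4826.6 − 87.438 T = 1612.34 T − 32892
37718.6 = 1699.778 T
T = 22.19 °C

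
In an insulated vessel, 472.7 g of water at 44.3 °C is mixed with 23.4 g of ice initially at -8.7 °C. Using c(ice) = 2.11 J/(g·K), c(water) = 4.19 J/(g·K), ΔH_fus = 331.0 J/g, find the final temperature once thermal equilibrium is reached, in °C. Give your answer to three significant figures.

T_f = 38.3 °C

Heat to bring ice to 0 °C and melt it: q₁ = 23.4×2.11×8.7 + 23.4×331.0 = 8175.0 J
Heat the water can supply cooling to 0 °C: 472.7×4.19×44.3 = 87741.2 J > q₁, so all ice melts.
Energy balance: 472.7×4.19×(44.3 − T) = 8175.0 + 23.4×4.19×(T − 0)
1980.613(44.3 − T) = 8175.0 + 98.046 T
87741.2 − 8175.0 = 2078.659 T
T = 79566.2 / 2078.659 = 38.28 °C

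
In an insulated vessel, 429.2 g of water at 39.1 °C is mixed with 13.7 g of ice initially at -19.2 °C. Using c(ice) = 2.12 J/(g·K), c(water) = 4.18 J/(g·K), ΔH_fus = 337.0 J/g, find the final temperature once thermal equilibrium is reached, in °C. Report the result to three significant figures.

T_f = 35.1 °C

Heat to bring ice to 0 °C and melt it: q₁ = 13.7×2.12×19.2 + 13.7×337.0 = 5174.5 J
Heat the water can supply cooling to 0 °C: 429.2×4.18×39.1 = 70147.6 J > q₁, so all ice melts.
Energy balance: 429.2×4.18×(39.1 − T) = 5174.5 + 13.7×4.18×(T − 0)
1794.056(39.1 − T) = 5174.5 + 57.266 T
70147.6 − 5174.5 = 1851.322 T
T = 64973.1 / 1851.322 = 35.10 °C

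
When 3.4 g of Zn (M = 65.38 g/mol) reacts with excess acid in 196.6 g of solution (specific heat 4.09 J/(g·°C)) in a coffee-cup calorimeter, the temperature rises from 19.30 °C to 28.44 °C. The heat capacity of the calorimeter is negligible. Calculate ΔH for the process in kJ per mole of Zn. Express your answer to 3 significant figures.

ΔH = -141 kJ/mol

|ΔT| = |28.44 − 19.30| = 9.14 °C
|q_surr| = (196.6 × 4.09) × 9.14 = 804.094 × 9.14 = 7349 J
n(Zn) = 3.4 / 65.38 = 0.05200 mol
Temperature rose, so q_rxn = −|q_surr| = -7.349 kJ
ΔH = q_rxn / n = -141.3 kJ/mol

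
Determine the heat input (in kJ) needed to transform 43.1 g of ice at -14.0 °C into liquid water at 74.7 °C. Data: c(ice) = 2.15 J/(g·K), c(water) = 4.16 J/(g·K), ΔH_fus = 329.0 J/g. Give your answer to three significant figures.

q = 28.9 kJ

q1 (heat ice -14.0→0.0 °C): 43.1 × 2.15 × 14.0 = 1297 J
q2 (melt at 0 °C): 43.1 × 329.0 = 14180 J
q3 (heat water 0.0→74.7 °C): 43.1 × 4.16 × 74.7 = 13393 J
Total: 1297 + 14180 + 13393 = 28870 J = 28.9 kJ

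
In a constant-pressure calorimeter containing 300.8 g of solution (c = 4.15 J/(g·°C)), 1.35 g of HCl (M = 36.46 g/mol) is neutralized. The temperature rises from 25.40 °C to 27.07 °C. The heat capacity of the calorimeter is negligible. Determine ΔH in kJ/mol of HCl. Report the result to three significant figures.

ΔH = -56.3 kJ/mol

|ΔT| = |27.07 − 25.40| = 1.67 °C
|q_surr| = (300.8 × 4.15) × 1.67 = 1248.32 × 1.67 = 2085 J
n(HCl) = 1.35 / 36.46 = 0.03703 mol
Temperature rose, so q_rxn = −|q_surr| = -2.085 kJ
ΔH = q_rxn / n = -56.31 kJ/mol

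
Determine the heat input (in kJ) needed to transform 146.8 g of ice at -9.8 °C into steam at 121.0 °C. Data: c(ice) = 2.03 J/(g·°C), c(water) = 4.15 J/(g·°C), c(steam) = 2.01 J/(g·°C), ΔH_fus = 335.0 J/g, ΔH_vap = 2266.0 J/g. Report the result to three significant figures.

q1 (heat ice -9.8→0.0 °C): 146.8 × 2.03 × 9.8 = 2920 J
q2 (melt at 0 °C): 146.8 × 335.0 = 49178 J
q3 (heat water 0.0→100.0 °C): 146.8 × 4.15 × 100.0 = 60922 J
q4 (vaporize at 100 °C): 146.8 × 2266.0 = 332649 J
q5 (heat steam 100.0→121.0 °C): 146.8 × 2.01 × 21.0 = 6196 J
Total: 2920 + 49178 + 60922 + 332649 + 6196 = 451865 J = 452 kJ

q = 452 kJ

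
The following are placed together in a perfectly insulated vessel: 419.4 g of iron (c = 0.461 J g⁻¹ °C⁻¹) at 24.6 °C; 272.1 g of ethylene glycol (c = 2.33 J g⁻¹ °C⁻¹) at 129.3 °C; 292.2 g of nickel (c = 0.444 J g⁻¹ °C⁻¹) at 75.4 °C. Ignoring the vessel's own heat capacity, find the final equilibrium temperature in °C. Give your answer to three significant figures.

Σ mᵢcᵢ(T − Tᵢ) = 0  ⇒  T = Σ mᵢcᵢTᵢ / Σ mᵢcᵢ
Σ mᵢcᵢ = 419.4×0.461 + 272.1×2.33 + 292.2×0.444 = 957.0732
Σ mᵢcᵢTᵢ = 193.3434×24.6 + 633.993×129.3 + 129.7368×75.4 = 96514
T = 96514 / 957.0732 = 100.8 °C

T_f = 101 °C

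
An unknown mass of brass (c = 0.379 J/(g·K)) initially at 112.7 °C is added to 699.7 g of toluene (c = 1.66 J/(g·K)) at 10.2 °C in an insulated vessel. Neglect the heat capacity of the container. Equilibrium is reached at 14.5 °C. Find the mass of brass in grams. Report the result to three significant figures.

q_gained = (699.7 × 1.66) × (14.5 − 10.2) = 4994 J
q_lost = m × 0.379 × (112.7 − 14.5) = 37.2178 m
m = 4994 / 37.2178 = 134 g

m = 134 g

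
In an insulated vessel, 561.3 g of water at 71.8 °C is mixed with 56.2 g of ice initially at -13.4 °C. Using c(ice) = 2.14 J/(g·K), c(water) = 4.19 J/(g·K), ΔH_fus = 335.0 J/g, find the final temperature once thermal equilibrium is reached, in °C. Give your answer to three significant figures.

T_f = 57.4 °C

Heat to bring ice to 0 °C and melt it: q₁ = 56.2×2.14×13.4 + 56.2×335.0 = 20439 J
Heat the water can supply cooling to 0 °C: 561.3×4.19×71.8 = 168863 J > q₁, so all ice melts.
Energy balance: 561.3×4.19×(71.8 − T) = 20439 + 56.2×4.19×(T − 0)
2351.847(71.8 − T) = 20439 + 235.478 T
168863 − 20439 = 2587.325 T
T = 148424 / 2587.325 = 57.37 °C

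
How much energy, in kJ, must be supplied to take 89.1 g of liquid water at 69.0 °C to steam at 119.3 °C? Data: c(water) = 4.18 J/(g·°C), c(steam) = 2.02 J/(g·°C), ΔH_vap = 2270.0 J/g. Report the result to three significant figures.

q = 217 kJ

q1 (heat water 69.0→100.0 °C): 89.1 × 4.18 × 31.0 = 11546 J
q2 (vaporize at 100 °C): 89.1 × 2270.0 = 202257 J
q3 (heat steam 100.0→119.3 °C): 89.1 × 2.02 × 19.3 = 3474 J
Total: 11546 + 202257 + 3474 = 217277 J = 217 kJ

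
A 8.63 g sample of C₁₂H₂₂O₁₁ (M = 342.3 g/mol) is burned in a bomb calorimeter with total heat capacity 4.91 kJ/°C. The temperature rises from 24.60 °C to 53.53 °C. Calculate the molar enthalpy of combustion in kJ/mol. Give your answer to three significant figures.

ΔH = -5630 kJ/mol

ΔT = 53.53 − 24.60 = 28.93 °C
q_cal = C_cal × ΔT = 4.91 × 28.93 = 142.0463 kJ
n = 8.63 / 342.3 = 0.02521 mol
q_rxn = −q_cal = -142.0463 kJ
ΔH = -142.0463 / 0.02521 = -5634.5 kJ/mol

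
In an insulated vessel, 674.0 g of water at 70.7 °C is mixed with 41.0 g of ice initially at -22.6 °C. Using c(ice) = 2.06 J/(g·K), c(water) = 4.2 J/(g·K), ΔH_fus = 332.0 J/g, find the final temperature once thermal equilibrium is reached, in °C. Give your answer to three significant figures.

Heat to bring ice to 0 °C and melt it: q₁ = 41.0×2.06×22.6 + 41.0×332.0 = 15521 J
Heat the water can supply cooling to 0 °C: 674.0×4.2×70.7 = 200138 J > q₁, so all ice melts.
Energy balance: 674.0×4.2×(70.7 − T) = 15521 + 41.0×4.2×(T − 0)
2830.8(70.7 − T) = 15521 + 172.2 T
200138 − 15521 = 3003.0 T
T = 184617 / 3003.0 = 61.48 °C

T_f = 61.5 °C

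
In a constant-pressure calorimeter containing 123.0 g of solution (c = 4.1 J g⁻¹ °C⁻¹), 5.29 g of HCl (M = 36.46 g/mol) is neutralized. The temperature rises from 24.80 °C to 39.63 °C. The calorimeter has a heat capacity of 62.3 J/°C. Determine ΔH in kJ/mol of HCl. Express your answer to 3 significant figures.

ΔH = -57.9 kJ/mol

|ΔT| = |39.63 − 24.80| = 14.83 °C
|q_surr| = (123.0 × 4.1 + 62.3) × 14.83 = 566.6 × 14.83 = 8403 J
n(HCl) = 5.29 / 36.46 = 0.1451 mol
Temperature rose, so q_rxn = −|q_surr| = -8.403 kJ
ΔH = q_rxn / n = -57.91 kJ/mol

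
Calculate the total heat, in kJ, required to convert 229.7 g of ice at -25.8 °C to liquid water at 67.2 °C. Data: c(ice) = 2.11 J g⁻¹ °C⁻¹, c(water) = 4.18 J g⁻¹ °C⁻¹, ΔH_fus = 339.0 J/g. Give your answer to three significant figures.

q = 155 kJ

q1 (heat ice -25.8→0.0 °C): 229.7 × 2.11 × 25.8 = 12504 J
q2 (melt at 0 °C): 229.7 × 339.0 = 77868 J
q3 (heat water 0.0→67.2 °C): 229.7 × 4.18 × 67.2 = 64522 J
Total: 12504 + 77868 + 64522 = 154894 J = 155 kJ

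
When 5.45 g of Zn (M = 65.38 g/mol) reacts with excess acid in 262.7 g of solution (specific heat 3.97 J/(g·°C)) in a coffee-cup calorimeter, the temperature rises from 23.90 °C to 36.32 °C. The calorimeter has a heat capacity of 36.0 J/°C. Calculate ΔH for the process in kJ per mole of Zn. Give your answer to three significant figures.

|ΔT| = |36.32 − 23.90| = 12.42 °C
|q_surr| = (262.7 × 3.97 + 36.0) × 12.42 = 1078.919 × 12.42 = 13400 J
n(Zn) = 5.45 / 65.38 = 0.08336 mol
Temperature rose, so q_rxn = −|q_surr| = -13.40 kJ
ΔH = q_rxn / n = -160.7 kJ/mol

ΔH = -161 kJ/mol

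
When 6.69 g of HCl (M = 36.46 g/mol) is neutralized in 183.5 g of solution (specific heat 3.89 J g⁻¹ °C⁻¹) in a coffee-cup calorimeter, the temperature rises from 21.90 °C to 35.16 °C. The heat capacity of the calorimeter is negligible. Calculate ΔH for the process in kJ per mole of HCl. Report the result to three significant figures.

|ΔT| = |35.16 − 21.90| = 13.26 °C
|q_surr| = (183.5 × 3.89) × 13.26 = 713.815 × 13.26 = 9465 J
n(HCl) = 6.69 / 36.46 = 0.1835 mol
Temperature rose, so q_rxn = −|q_surr| = -9.465 kJ
ΔH = q_rxn / n = -51.58 kJ/mol

ΔH = -51.6 kJ/mol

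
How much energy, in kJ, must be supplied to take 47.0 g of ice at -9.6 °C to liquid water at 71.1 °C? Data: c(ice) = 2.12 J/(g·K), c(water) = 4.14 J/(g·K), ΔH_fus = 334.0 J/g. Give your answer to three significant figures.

q = 30.5 kJ

q1 (heat ice -9.6→0.0 °C): 47.0 × 2.12 × 9.6 = 957 J
q2 (melt at 0 °C): 47.0 × 334.0 = 15698 J
q3 (heat water 0.0→71.1 °C): 47.0 × 4.14 × 71.1 = 13835 J
Total: 957 + 15698 + 13835 = 30490 J = 30.5 kJ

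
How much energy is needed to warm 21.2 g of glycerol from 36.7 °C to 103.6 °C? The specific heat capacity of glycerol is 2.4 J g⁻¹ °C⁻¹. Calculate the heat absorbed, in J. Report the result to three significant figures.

q = m c ΔT = 21.2 × 2.4 × (103.6 − 36.7)
q = 21.2 × 2.4 × 66.9 = 3404 J

q = 3400 J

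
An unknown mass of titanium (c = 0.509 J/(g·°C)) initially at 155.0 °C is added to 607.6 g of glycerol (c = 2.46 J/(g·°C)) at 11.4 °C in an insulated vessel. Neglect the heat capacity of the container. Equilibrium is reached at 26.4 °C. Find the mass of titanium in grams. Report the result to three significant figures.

m = 343 g

q_gained = (607.6 × 2.46) × (26.4 − 11.4) = 22420 J
q_lost = m × 0.509 × (155.0 − 26.4) = 65.4574 m
m = 22420 / 65.4574 = 343 g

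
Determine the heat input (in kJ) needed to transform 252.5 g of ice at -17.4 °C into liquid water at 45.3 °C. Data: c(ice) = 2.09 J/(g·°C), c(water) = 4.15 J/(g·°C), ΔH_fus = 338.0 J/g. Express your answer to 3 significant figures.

q = 142 kJ

q1 (heat ice -17.4→0.0 °C): 252.5 × 2.09 × 17.4 = 9182 J
q2 (melt at 0 °C): 252.5 × 338.0 = 85345 J
q3 (heat water 0.0→45.3 °C): 252.5 × 4.15 × 45.3 = 47469 J
Total: 9182 + 85345 + 47469 = 141996 J = 142 kJ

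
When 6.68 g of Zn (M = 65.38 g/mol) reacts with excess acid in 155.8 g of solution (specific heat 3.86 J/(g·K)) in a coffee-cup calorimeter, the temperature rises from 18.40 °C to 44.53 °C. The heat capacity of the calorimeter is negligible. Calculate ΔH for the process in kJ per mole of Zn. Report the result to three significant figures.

ΔH = -154 kJ/mol

|ΔT| = |44.53 − 18.40| = 26.13 °C
|q_surr| = (155.8 × 3.86) × 26.13 = 601.388 × 26.13 = 15710 J
n(Zn) = 6.68 / 65.38 = 0.1022 mol
Temperature rose, so q_rxn = −|q_surr| = -15.71 kJ
ΔH = q_rxn / n = -153.7 kJ/mol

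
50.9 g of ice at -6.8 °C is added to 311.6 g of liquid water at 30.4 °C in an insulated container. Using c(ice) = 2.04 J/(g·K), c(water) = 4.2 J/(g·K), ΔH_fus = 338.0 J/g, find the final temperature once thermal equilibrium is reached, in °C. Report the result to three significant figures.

Heat to bring ice to 0 °C and melt it: q₁ = 50.9×2.04×6.8 + 50.9×338.0 = 17910 J
Heat the water can supply cooling to 0 °C: 311.6×4.2×30.4 = 39785.1 J > q₁, so all ice melts.
Energy balance: 311.6×4.2×(30.4 − T) = 17910 + 50.9×4.2×(T − 0)
1308.72(30.4 − T) = 17910 + 213.78 T
39785.1 − 17910 = 1522.50 T
T = 21875.1 / 1522.50 = 14.37 °C

T_f = 14.4 °C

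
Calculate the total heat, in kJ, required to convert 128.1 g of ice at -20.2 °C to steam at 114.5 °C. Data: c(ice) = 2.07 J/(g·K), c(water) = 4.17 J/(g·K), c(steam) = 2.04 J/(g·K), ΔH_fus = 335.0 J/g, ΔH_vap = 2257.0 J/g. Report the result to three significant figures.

q1 (heat ice -20.2→0.0 °C): 128.1 × 2.07 × 20.2 = 5356 J
q2 (melt at 0 °C): 128.1 × 335.0 = 42914 J
q3 (heat water 0.0→100.0 °C): 128.1 × 4.17 × 100.0 = 53418 J
q4 (vaporize at 100 °C): 128.1 × 2257.0 = 289122 J
q5 (heat steam 100.0→114.5 °C): 128.1 × 2.04 × 14.5 = 3789 J
Total: 5356 + 42914 + 53418 + 289122 + 3789 = 394599 J = 395 kJ

q = 395 kJ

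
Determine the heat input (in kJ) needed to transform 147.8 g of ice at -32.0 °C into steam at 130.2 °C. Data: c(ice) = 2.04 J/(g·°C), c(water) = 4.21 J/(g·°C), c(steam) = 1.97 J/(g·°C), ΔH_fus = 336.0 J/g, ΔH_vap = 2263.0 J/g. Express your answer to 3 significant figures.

q1 (heat ice -32.0→0.0 °C): 147.8 × 2.04 × 32.0 = 9648 J
q2 (melt at 0 °C): 147.8 × 336.0 = 49661 J
q3 (heat water 0.0→100.0 °C): 147.8 × 4.21 × 100.0 = 62224 J
q4 (vaporize at 100 °C): 147.8 × 2263.0 = 334471 J
q5 (heat steam 100.0→130.2 °C): 147.8 × 1.97 × 30.2 = 8793 J
Total: 9648 + 49661 + 62224 + 334471 + 8793 = 464797 J = 465 kJ

q = 465 kJ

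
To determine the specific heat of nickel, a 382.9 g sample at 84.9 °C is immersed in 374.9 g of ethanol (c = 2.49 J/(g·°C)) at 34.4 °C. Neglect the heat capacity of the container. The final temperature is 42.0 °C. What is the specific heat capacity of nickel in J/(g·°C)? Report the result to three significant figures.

q_gained = (374.9 × 2.49) × (42.0 − 34.4) = 7095 J
q_lost = 382.9 × c × (84.9 − 42.0) = 16426.41 c
Set equal: c = 7095 / 16426.41 = 0.432 J/(g·°C)

c = 0.432 J/(g·°C)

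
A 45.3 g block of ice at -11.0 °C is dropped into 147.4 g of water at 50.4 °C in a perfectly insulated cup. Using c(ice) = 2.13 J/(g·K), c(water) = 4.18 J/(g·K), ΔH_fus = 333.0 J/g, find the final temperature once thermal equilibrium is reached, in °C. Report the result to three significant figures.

Heat to bring ice to 0 °C and melt it: q₁ = 45.3×2.13×11.0 + 45.3×333.0 = 16146 J
Heat the water can supply cooling to 0 °C: 147.4×4.18×50.4 = 31053.1 J > q₁, so all ice melts.
Energy balance: 147.4×4.18×(50.4 − T) = 16146 + 45.3×4.18×(T − 0)
616.132(50.4 − T) = 16146 + 189.354 T
31053.1 − 16146 = 805.486 T
T = 14907.1 / 805.486 = 18.51 °C

T_f = 18.5 °C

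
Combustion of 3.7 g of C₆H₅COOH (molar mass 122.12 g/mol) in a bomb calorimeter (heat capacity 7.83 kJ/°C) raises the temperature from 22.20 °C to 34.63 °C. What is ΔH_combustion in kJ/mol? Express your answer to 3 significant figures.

ΔT = 34.63 − 22.20 = 12.43 °C
q_cal = C_cal × ΔT = 7.83 × 12.43 = 97.3269 kJ
n = 3.7 / 122.12 = 0.03030 mol
q_rxn = −q_cal = -97.3269 kJ
ΔH = -97.3269 / 0.03030 = -3212 kJ/mol

ΔH = -3210 kJ/mol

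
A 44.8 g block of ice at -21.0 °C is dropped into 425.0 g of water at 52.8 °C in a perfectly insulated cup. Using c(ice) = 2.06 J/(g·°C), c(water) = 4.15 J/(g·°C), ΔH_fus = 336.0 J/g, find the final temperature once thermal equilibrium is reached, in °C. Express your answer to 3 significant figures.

Heat to bring ice to 0 °C and melt it: q₁ = 44.8×2.06×21.0 + 44.8×336.0 = 16991 J
Heat the water can supply cooling to 0 °C: 425.0×4.15×52.8 = 93126.0 J > q₁, so all ice melts.
Energy balance: 425.0×4.15×(52.8 − T) = 16991 + 44.8×4.15×(T − 0)
1763.75(52.8 − T) = 16991 + 185.92 T
93126.0 − 16991 = 1949.67 T
T = 76135.0 / 1949.67 = 39.05 °C

T_f = 39.1 °C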